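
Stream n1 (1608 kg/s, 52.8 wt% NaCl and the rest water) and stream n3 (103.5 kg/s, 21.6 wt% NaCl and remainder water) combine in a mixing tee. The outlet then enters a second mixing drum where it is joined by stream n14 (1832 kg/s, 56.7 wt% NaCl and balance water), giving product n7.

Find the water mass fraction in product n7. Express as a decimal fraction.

0.461

Overall, product flow = 3543.5 kg/s.
water in = 1608×0.472 + 103.5×0.784 + 1832×0.433 = 1633.4 kg/s.
water fraction in n7 = 0.461.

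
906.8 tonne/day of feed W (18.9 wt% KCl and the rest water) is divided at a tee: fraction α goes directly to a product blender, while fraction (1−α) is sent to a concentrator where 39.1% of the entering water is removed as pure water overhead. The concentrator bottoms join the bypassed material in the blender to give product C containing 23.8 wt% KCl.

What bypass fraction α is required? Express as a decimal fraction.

All 906.8×0.189 = 171.39 tonne/day of KCl reaches C, so C = 171.39/0.238 = 720.11 tonne/day and vapour = 186.69 tonne/day.
The evaporator receives (1−α)·906.8 of feed at 0.811 water and removes 0.391 of that water:
0.391×0.811×(1−α)×906.8 = 186.69
(1−α) = 186.69/287.55 = 0.6493;  α = 0.3507.

0.351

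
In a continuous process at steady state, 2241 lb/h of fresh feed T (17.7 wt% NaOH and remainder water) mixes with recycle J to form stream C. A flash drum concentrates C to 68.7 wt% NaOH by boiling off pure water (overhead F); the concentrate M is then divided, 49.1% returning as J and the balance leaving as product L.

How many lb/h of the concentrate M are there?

1134 lb/h

Overall NaOH balance (none leaves overhead): NaOH in fresh feed = NaOH in product, i.e. 2241×0.177 = (1−0.491)·M·0.687.
M = 396.66/(0.687×0.509) = 1134.3 lb/h.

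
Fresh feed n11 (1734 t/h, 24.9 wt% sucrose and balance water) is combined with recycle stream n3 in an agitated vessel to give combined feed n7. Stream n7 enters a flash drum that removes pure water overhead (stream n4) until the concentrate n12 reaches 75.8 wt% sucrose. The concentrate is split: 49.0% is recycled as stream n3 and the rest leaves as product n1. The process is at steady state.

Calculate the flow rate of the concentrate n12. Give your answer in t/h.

Overall sucrose balance (none leaves overhead): sucrose in fresh feed = sucrose in product, i.e. 1734×0.249 = (1−0.490)·n12·0.758.
n12 = 431.77/(0.758×0.510) = 1116.9 t/h.

1117 t/h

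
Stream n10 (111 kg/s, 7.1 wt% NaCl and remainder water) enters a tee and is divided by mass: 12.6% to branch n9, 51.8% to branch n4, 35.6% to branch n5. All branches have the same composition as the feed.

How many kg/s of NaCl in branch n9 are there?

Branch n9 total = 0.126×111 = 13.986 kg/s.
NaCl in n9 = 0.071×13.986 = 0.99301 kg/s.

0.993 kg/s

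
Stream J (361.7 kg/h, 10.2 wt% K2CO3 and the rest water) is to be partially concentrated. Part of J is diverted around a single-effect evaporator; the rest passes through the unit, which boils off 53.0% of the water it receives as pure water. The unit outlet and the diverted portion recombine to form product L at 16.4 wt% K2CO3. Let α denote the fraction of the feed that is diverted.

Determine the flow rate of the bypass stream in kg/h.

74.39 kg/h

All 361.7×0.102 = 36.893 kg/h of K2CO3 reaches L, so L = 36.893/0.164 = 224.96 kg/h and vapour = 136.74 kg/h.
The evaporator receives (1−α)·361.7 of feed at 0.898 water and removes 0.530 of that water:
0.530×0.898×(1−α)×361.7 = 136.74
(1−α) = 136.74/172.15 = 0.7943;  α = 0.2057.
Bypass flow = 0.2057×361.7 = 74.394 kg/h.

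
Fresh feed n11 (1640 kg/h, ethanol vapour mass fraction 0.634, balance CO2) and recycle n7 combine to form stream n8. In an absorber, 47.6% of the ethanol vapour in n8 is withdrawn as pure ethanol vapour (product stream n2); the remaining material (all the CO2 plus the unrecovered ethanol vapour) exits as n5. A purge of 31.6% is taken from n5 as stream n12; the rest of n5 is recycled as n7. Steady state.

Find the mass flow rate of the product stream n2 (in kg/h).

771.4 kg/h

ethanol vapour in n8: m_A = 1640×0.634 + (1−0.316)·(1−0.476)·m_A, so m_A = 1039.8/0.6416 = 1620.6 kg/h.
Product n2 = 0.476×1620.6 = 771.41 kg/h.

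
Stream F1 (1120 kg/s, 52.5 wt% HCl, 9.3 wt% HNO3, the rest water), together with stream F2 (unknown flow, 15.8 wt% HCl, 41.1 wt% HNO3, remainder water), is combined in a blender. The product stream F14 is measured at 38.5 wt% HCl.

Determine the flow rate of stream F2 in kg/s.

Let F2 be the unknown flow. Total out = 1120 + F2.
HCl balance: 588 + 0.158·F2 = 0.385·(1120 + F2)
(0.158 − 0.385)·F2 = 0.385×1120 − 588 = -156.8
F2 = -156.8 / -0.227 = 690.75 kg/s

690.7 kg/s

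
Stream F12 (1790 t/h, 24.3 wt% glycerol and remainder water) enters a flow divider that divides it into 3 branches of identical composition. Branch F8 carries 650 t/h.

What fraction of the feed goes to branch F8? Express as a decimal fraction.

Fraction to F8 = 650/1790 = 0.3631.

0.363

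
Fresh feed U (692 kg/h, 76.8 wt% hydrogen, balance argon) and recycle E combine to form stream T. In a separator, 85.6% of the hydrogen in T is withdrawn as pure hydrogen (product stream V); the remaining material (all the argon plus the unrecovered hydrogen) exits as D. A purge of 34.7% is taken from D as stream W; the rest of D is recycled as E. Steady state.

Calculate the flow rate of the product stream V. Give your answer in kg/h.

hydrogen in T: m_A = 692×0.768 + (1−0.347)·(1−0.856)·m_A, so m_A = 531.46/0.9060 = 586.62 kg/h.
Product V = 0.856×586.62 = 502.14 kg/h.

502.1 kg/h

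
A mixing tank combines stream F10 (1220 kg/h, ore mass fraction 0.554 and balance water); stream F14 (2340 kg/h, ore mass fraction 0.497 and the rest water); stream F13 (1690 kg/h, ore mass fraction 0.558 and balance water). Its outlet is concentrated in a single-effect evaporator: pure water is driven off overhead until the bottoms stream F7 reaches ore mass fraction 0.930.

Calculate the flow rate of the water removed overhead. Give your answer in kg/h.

2259 kg/h

ore entering = 1220×0.554 + 2340×0.497 + 1690×0.558 = 2781.9 kg/h.
All ore reports to F7, so F7 = 2781.9/0.930 = 2991.3 kg/h.
Total feed = 5250 kg/h; overhead = 5250 − 2991.3 = 2258.7 kg/h.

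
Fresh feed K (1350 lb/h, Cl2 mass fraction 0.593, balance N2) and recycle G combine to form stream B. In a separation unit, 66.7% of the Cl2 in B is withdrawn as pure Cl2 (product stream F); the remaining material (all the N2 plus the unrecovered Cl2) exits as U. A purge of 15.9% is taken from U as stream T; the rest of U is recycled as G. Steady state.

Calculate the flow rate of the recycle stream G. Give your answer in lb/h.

N2 enters only via K and leaves only via the purge: 1350×0.407 = 0.159×(N2 in U), and the separation unit passes all N2, so N2 in B = N2 in U = 3455.7 lb/h.
Cl2 in B: m_A = 1350×0.593 + (1−0.159)·(1−0.667)·m_A, so m_A = 800.55/0.7199 = 1112 lb/h.
U = (1−0.667)×1112 + 3455.7 = 3825.9 lb/h.
Recycle G = (1−0.159)×3825.9 = 3217.6 lb/h.

3218 lb/h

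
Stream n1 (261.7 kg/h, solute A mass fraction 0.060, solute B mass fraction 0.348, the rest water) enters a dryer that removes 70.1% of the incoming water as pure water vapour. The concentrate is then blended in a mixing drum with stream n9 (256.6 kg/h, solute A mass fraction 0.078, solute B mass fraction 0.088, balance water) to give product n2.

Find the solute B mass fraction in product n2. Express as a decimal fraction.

0.277

Vapour removed = 0.701×0.592×261.7 = 108.6 kg/h; concentrate = 153.1 kg/h.
solute B reaching the mixer = 91.072 (from concentrate) + 256.6×0.088 = 113.65 kg/h.
Product flow = 153.1 + 256.6 = 409.7 kg/h; solute B fraction = 0.277.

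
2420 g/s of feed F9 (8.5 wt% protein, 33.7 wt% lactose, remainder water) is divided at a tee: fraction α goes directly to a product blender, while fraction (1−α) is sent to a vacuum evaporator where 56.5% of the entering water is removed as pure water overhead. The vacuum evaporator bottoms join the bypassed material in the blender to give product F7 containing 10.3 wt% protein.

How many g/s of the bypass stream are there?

All 2420×0.085 = 205.7 g/s of protein reaches F7, so F7 = 205.7/0.103 = 1997.1 g/s and vapour = 422.91 g/s.
The evaporator receives (1−α)·2420 of feed at 0.578 water and removes 0.565 of that water:
0.565×0.578×(1−α)×2420 = 422.91
(1−α) = 422.91/790.3 = 0.5351;  α = 0.4649.
Bypass flow = 0.4649×2420 = 1125 g/s.

1125 g/s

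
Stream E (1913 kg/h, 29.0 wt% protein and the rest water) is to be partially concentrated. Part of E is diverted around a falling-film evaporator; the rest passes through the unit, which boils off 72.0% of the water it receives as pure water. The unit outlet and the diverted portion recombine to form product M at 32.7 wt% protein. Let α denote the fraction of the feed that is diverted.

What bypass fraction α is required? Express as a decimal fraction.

0.779

All 1913×0.290 = 554.77 kg/h of protein reaches M, so M = 554.77/0.327 = 1696.5 kg/h and vapour = 216.46 kg/h.
The evaporator receives (1−α)·1913 of feed at 0.710 water and removes 0.720 of that water:
0.720×0.710×(1−α)×1913 = 216.46
(1−α) = 216.46/977.93 = 0.2213;  α = 0.7787.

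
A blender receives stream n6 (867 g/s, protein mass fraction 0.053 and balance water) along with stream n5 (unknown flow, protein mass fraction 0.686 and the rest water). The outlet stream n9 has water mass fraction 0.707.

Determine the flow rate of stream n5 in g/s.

Let n5 be the unknown flow. Total out = 867 + n5.
water balance: 821.05 + 0.314·n5 = 0.707·(867 + n5)
(0.314 − 0.707)·n5 = 0.707×867 − 821.05 = -208.08
n5 = -208.08 / -0.393 = 529.47 g/s

529.5 g/s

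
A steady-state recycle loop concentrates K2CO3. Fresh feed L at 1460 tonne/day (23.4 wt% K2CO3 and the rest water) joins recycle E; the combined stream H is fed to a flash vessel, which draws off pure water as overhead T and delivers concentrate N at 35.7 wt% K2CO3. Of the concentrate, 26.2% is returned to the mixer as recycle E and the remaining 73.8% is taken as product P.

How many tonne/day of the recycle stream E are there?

Overall K2CO3 balance (none leaves overhead): K2CO3 in fresh feed = K2CO3 in product, i.e. 1460×0.234 = (1−0.262)·N·0.357.
N = 341.64/(0.357×0.738) = 1296.7 tonne/day.
Recycle E = 0.262×1296.7 = 339.74 tonne/day.

339.7 tonne/day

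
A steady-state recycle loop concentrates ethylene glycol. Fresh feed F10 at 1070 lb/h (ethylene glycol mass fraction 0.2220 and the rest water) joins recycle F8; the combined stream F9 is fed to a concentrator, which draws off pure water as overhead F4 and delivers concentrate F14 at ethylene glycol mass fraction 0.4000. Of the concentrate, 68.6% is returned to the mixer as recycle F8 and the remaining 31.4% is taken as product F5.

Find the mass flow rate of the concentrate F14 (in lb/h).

Overall ethylene glycol balance (none leaves overhead): ethylene glycol in fresh feed = ethylene glycol in product, i.e. 1070×0.222 = (1−0.686)·F14·0.400.
F14 = 237.54/(0.400×0.314) = 1891.2 lb/h.

1891 lb/h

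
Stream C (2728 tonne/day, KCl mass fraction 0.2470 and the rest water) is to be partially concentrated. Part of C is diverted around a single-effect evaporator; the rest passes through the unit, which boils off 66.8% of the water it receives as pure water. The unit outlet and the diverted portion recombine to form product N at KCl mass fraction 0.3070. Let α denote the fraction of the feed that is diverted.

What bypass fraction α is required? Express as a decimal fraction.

All 2728×0.247 = 673.82 tonne/day of KCl reaches N, so N = 673.82/0.307 = 2194.8 tonne/day and vapour = 533.16 tonne/day.
The evaporator receives (1−α)·2728 of feed at 0.753 water and removes 0.668 of that water:
0.668×0.753×(1−α)×2728 = 533.16
(1−α) = 533.16/1372.2 = 0.3885;  α = 0.6115.

0.611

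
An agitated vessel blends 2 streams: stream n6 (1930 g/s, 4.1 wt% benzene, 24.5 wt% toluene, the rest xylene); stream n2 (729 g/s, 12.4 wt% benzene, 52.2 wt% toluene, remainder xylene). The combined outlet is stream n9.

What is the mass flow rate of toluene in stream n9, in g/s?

853.4 g/s

toluene out = toluene in = 1930×0.245 + 729×0.522 = 853.39 g/s.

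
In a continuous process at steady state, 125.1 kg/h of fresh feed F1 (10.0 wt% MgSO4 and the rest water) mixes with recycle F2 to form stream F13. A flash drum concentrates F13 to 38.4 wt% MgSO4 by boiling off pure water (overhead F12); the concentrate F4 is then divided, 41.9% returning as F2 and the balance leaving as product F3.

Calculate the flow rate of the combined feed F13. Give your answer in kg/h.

148.6 kg/h

Overall MgSO4 balance (none leaves overhead): MgSO4 in fresh feed = MgSO4 in product, i.e. 125.1×0.100 = (1−0.419)·F4·0.384.
F4 = 12.51/(0.384×0.581) = 56.073 kg/h.
Recycle F2 = 0.419×56.073 = 23.494 kg/h.
Combined feed F13 = 125.1 + 23.494 = 148.59 kg/h.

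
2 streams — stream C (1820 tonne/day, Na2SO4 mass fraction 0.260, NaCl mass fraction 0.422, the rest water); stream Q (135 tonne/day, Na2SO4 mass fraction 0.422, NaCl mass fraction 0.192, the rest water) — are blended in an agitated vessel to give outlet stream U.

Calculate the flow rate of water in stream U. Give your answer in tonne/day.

630.9 tonne/day

water out = water in = 1820×0.318 + 135×0.386 = 630.87 tonne/day.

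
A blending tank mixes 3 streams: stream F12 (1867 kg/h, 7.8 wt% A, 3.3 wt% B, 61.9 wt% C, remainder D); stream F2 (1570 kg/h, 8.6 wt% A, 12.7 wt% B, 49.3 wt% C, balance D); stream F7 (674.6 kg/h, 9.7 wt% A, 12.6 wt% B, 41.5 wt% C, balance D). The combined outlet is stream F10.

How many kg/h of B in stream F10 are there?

346 kg/h

B out = B in = 1867×0.033 + 1570×0.127 + 674.6×0.126 = 346 kg/h.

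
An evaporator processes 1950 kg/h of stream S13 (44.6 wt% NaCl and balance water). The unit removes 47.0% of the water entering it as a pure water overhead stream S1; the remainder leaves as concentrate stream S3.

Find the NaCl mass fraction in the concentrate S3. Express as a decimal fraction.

NaCl is not removed: 1950×0.446 = 869.7 kg/h of NaCl enters S3.
water entering = 1950×0.554 = 1080.3 kg/h; overhead removed = 0.470×1080.3 = 507.74 kg/h.
Concentrate = 1950 − 507.74 = 1442.3 kg/h.
Mass fraction = 869.7/1442.3 = 0.6030.

0.6030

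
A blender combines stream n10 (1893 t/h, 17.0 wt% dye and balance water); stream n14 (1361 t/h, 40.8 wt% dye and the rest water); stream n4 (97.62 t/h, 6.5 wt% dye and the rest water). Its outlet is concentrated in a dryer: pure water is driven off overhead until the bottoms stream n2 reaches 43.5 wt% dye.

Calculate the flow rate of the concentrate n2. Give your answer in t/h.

dye entering = 1893×0.170 + 1361×0.408 + 97.62×0.065 = 883.44 t/h.
All dye reports to n2, so n2 = 883.44/0.435 = 2030.9 t/h.

2031 t/h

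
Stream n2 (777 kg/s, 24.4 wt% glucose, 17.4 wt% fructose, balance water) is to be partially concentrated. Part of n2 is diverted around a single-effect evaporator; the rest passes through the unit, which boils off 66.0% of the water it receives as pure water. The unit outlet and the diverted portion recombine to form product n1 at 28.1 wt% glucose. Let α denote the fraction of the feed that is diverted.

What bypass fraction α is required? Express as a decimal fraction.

All 777×0.244 = 189.59 kg/s of glucose reaches n1, so n1 = 189.59/0.281 = 674.69 kg/s and vapour = 102.31 kg/s.
The evaporator receives (1−α)·777 of feed at 0.582 water and removes 0.660 of that water:
0.660×0.582×(1−α)×777 = 102.31
(1−α) = 102.31/298.46 = 0.3428;  α = 0.6572.

0.657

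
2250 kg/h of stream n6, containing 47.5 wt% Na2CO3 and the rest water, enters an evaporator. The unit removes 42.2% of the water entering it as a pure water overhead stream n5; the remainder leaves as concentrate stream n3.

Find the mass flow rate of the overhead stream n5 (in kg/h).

water entering = 2250×0.525 = 1181.2 kg/h; overhead removed = 0.422×1181.2 = 498.49 kg/h.

498.5 kg/h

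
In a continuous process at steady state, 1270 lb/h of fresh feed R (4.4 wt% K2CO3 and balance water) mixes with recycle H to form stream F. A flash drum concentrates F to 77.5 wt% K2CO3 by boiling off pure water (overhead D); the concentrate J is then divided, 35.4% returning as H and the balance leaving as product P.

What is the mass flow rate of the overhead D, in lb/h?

Overall K2CO3 balance (none leaves overhead): K2CO3 in fresh feed = K2CO3 in product, i.e. 1270×0.044 = (1−0.354)·J·0.775.
J = 55.88/(0.775×0.646) = 111.61 lb/h.
Recycle H = 0.354×111.61 = 39.512 lb/h.
Combined feed F = 1270 + 39.512 = 1309.5 lb/h.
Overhead D = F − J = 1309.5 − 111.61 = 1197.9 lb/h.

1198 lb/h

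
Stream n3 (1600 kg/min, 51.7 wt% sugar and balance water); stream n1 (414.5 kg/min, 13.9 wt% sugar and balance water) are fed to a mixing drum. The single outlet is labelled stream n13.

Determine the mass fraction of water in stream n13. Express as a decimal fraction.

0.5608

Total flow out = 1600 + 414.5 = 2014.5 kg/min.
water in = 1600×0.483 + 414.5×0.861 = 1129.7 kg/min.
water mass fraction in n13 = 1129.7/2014.5 = 0.5608.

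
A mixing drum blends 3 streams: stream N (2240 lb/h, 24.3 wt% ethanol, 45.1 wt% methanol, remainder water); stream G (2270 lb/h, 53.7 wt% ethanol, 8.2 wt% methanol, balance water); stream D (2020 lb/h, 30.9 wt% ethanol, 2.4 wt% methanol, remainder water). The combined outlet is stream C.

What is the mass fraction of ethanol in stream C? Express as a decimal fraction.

0.366

Total flow out = 2240 + 2270 + 2020 = 6530 lb/h.
ethanol in = 2240×0.243 + 2270×0.537 + 2020×0.309 = 2387.5 lb/h.
ethanol mass fraction in C = 2387.5/6530 = 0.366.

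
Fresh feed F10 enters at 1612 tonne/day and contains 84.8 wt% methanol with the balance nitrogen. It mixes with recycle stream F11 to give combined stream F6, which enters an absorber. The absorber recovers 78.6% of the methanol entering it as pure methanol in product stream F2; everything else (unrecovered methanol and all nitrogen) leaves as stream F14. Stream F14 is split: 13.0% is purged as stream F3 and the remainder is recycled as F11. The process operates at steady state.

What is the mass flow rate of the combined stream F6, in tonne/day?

nitrogen enters only via F10 and leaves only via the purge: 1612×0.152 = 0.130×(nitrogen in F14), and the absorber passes all nitrogen, so nitrogen in F6 = nitrogen in F14 = 1884.8 tonne/day.
methanol in F6: m_A = 1612×0.848 + (1−0.130)·(1−0.786)·m_A, so m_A = 1367/0.8138 = 1679.7 tonne/day.
F6 = 1679.7 + 1884.8 = 3564.5 tonne/day.

3565 tonne/day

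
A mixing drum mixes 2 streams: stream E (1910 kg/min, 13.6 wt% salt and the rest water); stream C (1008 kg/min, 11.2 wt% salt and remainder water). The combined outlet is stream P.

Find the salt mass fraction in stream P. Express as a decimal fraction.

Total flow out = 1910 + 1008 = 2918 kg/min.
salt in = 1910×0.136 + 1008×0.112 = 372.66 kg/min.
salt mass fraction in P = 372.66/2918 = 0.128.

0.128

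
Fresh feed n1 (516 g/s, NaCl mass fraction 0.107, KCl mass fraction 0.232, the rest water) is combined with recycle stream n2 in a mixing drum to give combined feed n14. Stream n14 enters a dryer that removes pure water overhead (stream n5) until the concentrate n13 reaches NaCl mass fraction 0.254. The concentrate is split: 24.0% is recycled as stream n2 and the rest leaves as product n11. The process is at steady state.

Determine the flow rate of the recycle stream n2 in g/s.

68.64 g/s

Overall NaCl balance (none leaves overhead): NaCl in fresh feed = NaCl in product, i.e. 516×0.107 = (1−0.240)·n13·0.254.
n13 = 55.212/(0.254×0.760) = 286.01 g/s.
Recycle n2 = 0.240×286.01 = 68.643 g/s.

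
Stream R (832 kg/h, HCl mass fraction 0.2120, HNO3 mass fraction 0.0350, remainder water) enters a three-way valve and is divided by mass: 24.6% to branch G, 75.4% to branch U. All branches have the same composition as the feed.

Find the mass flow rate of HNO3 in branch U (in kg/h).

Branch U total = 0.754×832 = 627.33 kg/h.
HNO3 in U = 0.035×627.33 = 21.956 kg/h.

21.96 kg/h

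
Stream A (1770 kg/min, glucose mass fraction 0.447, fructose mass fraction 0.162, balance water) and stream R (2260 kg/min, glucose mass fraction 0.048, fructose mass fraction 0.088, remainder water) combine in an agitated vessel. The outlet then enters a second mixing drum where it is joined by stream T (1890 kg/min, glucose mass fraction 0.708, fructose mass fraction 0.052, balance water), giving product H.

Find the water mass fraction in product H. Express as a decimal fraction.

Overall, product flow = 5920 kg/min.
water in = 1770×0.391 + 2260×0.864 + 1890×0.240 = 3098.3 kg/min.
water fraction in H = 0.523.

0.523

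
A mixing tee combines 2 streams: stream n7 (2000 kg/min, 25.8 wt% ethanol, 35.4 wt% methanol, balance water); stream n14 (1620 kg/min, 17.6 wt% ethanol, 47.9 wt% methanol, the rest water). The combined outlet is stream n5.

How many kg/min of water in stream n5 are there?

1335 kg/min

water out = water in = 2000×0.388 + 1620×0.345 = 1334.9 kg/min.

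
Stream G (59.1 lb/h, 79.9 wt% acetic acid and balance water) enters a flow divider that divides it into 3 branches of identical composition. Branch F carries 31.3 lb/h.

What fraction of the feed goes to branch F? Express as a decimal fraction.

0.530

Fraction to F = 31.3/59.1 = 0.5296.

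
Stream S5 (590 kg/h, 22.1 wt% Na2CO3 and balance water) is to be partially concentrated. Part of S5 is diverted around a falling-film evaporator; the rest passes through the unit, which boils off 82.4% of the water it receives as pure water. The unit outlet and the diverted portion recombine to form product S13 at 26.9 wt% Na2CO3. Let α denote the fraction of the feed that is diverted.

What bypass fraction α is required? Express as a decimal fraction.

All 590×0.221 = 130.39 kg/h of Na2CO3 reaches S13, so S13 = 130.39/0.269 = 484.72 kg/h and vapour = 105.28 kg/h.
The evaporator receives (1−α)·590 of feed at 0.779 water and removes 0.824 of that water:
0.824×0.779×(1−α)×590 = 105.28
(1−α) = 105.28/378.72 = 0.2780;  α = 0.7220.

0.722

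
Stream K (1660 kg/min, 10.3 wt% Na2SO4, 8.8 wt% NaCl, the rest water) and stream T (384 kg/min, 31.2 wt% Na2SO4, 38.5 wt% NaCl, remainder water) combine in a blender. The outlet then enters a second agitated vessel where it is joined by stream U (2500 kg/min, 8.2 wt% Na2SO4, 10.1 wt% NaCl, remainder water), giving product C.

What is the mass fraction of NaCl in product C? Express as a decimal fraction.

0.120

Overall, product flow = 4544 kg/min.
NaCl in = 1660×0.088 + 384×0.385 + 2500×0.101 = 546.42 kg/min.
NaCl fraction in C = 0.120.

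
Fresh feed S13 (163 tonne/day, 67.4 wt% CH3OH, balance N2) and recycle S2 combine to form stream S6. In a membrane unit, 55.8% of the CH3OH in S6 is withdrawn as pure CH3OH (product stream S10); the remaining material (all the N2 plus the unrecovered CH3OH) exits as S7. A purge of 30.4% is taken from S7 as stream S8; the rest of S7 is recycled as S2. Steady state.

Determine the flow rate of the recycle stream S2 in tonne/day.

170.5 tonne/day

N2 enters only via S13 and leaves only via the purge: 163×0.326 = 0.304×(N2 in S7), and the membrane unit passes all N2, so N2 in S6 = N2 in S7 = 174.8 tonne/day.
CH3OH in S6: m_A = 163×0.674 + (1−0.304)·(1−0.558)·m_A, so m_A = 109.86/0.6924 = 158.68 tonne/day.
S7 = (1−0.558)×158.68 + 174.8 = 244.93 tonne/day.
Recycle S2 = (1−0.304)×244.93 = 170.47 tonne/day.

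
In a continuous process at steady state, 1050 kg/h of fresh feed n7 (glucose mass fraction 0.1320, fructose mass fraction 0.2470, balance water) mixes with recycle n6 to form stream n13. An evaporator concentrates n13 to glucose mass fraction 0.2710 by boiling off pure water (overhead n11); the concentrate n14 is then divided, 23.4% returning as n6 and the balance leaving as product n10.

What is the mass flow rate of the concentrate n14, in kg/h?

Overall glucose balance (none leaves overhead): glucose in fresh feed = glucose in product, i.e. 1050×0.132 = (1−0.234)·n14·0.271.
n14 = 138.6/(0.271×0.766) = 667.68 kg/h.

667.7 kg/h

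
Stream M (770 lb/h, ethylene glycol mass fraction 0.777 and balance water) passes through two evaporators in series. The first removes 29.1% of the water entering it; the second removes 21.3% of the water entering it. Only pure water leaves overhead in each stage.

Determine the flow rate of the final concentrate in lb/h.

694.1 lb/h

water in feed = 770×0.223 = 171.71 lb/h.
After stage 1: water left = (1−0.291)×171.71 = 121.74; stream total = 720.03 lb/h.
After stage 2: water left = (1−0.213)×121.74 = 95.811; final concentrate = 694.1 lb/h.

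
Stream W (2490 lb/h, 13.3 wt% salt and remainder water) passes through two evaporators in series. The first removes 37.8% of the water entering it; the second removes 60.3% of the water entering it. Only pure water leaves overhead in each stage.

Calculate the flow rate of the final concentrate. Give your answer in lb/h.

water in feed = 2490×0.867 = 2158.8 lb/h.
After stage 1: water left = (1−0.378)×2158.8 = 1342.8; stream total = 1674 lb/h.
After stage 2: water left = (1−0.603)×1342.8 = 533.09; final concentrate = 864.26 lb/h.

864.3 lb/h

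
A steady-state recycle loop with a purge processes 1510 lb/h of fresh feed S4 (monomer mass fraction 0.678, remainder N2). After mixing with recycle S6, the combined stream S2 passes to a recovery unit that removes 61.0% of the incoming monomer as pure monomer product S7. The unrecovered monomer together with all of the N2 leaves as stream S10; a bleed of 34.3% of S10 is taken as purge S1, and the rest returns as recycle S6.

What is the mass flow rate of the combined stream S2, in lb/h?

N2 enters only via S4 and leaves only via the purge: 1510×0.322 = 0.343×(N2 in S10), and the recovery unit passes all N2, so N2 in S2 = N2 in S10 = 1417.6 lb/h.
monomer in S2: m_A = 1510×0.678 + (1−0.343)·(1−0.610)·m_A, so m_A = 1023.8/0.7438 = 1376.5 lb/h.
S2 = 1376.5 + 1417.6 = 2794 lb/h.

2794 lb/h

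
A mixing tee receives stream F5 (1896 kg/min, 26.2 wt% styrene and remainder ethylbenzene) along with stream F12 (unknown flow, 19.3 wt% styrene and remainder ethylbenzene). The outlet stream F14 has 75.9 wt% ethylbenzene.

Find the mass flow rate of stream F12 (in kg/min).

Let F12 be the unknown flow. Total out = 1896 + F12.
ethylbenzene balance: 1399.2 + 0.807·F12 = 0.759·(1896 + F12)
(0.807 − 0.759)·F12 = 0.759×1896 − 1399.2 = 39.816
F12 = 39.816 / 0.048 = 829.5 kg/min

829.5 kg/min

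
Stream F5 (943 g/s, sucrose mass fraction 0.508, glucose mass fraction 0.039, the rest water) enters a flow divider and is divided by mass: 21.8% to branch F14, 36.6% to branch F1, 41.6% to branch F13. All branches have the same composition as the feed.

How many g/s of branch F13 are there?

392.3 g/s

Branch F13 flow = 0.416×943 = 392.29 g/s.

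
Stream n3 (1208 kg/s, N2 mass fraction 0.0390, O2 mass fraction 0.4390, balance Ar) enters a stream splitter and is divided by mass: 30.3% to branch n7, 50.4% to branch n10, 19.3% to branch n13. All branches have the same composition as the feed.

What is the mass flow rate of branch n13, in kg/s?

Branch n13 flow = 0.193×1208 = 233.14 kg/s.

233.1 kg/s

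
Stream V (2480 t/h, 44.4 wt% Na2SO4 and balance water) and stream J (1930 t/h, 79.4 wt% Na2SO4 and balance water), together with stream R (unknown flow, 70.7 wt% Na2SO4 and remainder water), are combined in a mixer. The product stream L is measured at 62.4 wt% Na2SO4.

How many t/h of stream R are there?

1425 t/h

Let R be the unknown flow. Total out = 4410 + R.
Na2SO4 balance: 2633.5 + 0.707·R = 0.624·(4410 + R)
(0.707 − 0.624)·R = 0.624×4410 − 2633.5 = 118.3
R = 118.3 / 0.083 = 1425.3 t/h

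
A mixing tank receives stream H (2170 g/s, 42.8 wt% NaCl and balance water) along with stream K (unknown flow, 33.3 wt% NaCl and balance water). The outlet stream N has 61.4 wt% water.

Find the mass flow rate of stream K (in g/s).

Let K be the unknown flow. Total out = 2170 + K.
water balance: 1241.2 + 0.667·K = 0.614·(2170 + K)
(0.667 − 0.614)·K = 0.614×2170 − 1241.2 = 91.14
K = 91.14 / 0.053 = 1719.6 g/s

1720 g/s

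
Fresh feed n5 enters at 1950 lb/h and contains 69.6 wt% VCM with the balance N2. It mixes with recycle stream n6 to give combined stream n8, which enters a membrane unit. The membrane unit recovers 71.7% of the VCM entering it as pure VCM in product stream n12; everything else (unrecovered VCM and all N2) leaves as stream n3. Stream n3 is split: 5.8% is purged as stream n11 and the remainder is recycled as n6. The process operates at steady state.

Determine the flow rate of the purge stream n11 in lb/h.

N2 enters only via n5 and leaves only via the purge: 1950×0.304 = 0.058×(N2 in n3), and the membrane unit passes all N2, so N2 in n8 = N2 in n3 = 10221 lb/h.
VCM in n8: m_A = 1950×0.696 + (1−0.058)·(1−0.717)·m_A, so m_A = 1357.2/0.7334 = 1850.5 lb/h.
n3 = (1−0.717)×1850.5 + 10221 = 10744 lb/h.
Purge n11 = 0.058×10744 = 623.17 lb/h.

623.2 lb/h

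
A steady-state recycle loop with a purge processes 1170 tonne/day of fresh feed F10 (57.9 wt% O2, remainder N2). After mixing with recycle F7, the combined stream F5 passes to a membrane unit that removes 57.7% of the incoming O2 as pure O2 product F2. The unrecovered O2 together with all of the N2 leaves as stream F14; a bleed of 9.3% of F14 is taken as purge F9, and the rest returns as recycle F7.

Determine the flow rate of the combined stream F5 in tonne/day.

6396 tonne/day

N2 enters only via F10 and leaves only via the purge: 1170×0.421 = 0.093×(N2 in F14), and the membrane unit passes all N2, so N2 in F5 = N2 in F14 = 5296.5 tonne/day.
O2 in F5: m_A = 1170×0.579 + (1−0.093)·(1−0.577)·m_A, so m_A = 677.43/0.6163 = 1099.1 tonne/day.
F5 = 1099.1 + 5296.5 = 6395.6 tonne/day.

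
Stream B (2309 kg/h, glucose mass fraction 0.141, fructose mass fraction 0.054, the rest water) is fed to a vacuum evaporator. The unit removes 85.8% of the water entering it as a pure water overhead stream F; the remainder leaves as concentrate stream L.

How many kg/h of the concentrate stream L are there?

water entering = 2309×0.805 = 1858.7 kg/h; overhead removed = 0.858×1858.7 = 1594.8 kg/h.
Concentrate = 2309 − 1594.8 = 714.2 kg/h.

714.2 kg/h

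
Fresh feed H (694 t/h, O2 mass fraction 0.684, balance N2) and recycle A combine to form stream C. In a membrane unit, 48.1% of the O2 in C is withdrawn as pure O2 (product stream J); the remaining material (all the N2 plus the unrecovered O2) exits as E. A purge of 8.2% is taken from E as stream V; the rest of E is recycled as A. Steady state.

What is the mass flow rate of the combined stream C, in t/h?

3581 t/h

N2 enters only via H and leaves only via the purge: 694×0.316 = 0.082×(N2 in E), and the membrane unit passes all N2, so N2 in C = N2 in E = 2674.4 t/h.
O2 in C: m_A = 694×0.684 + (1−0.082)·(1−0.481)·m_A, so m_A = 474.7/0.5236 = 906.67 t/h.
C = 906.67 + 2674.4 = 3581.1 t/h.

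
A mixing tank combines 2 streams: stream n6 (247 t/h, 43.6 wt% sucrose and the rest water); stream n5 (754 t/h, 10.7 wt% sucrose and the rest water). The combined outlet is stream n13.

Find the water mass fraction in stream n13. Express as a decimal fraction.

0.8118

Total flow out = 247 + 754 = 1001 t/h.
water in = 247×0.564 + 754×0.893 = 812.63 t/h.
water mass fraction in n13 = 812.63/1001 = 0.8118.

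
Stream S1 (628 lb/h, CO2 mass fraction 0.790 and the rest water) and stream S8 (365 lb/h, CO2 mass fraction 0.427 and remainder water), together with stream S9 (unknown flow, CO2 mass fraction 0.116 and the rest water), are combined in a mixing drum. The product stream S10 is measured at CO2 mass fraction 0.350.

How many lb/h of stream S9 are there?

1301 lb/h

Let S9 be the unknown flow. Total out = 993 + S9.
CO2 balance: 651.98 + 0.116·S9 = 0.350·(993 + S9)
(0.116 − 0.350)·S9 = 0.350×993 − 651.98 = -304.43
S9 = -304.43 / -0.234 = 1301 lb/h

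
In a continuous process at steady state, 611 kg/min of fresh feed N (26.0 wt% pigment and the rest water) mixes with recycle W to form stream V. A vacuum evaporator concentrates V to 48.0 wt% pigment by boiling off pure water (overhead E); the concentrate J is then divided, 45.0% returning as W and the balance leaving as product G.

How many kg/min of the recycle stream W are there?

Overall pigment balance (none leaves overhead): pigment in fresh feed = pigment in product, i.e. 611×0.260 = (1−0.450)·J·0.480.
J = 158.86/(0.480×0.550) = 601.74 kg/min.
Recycle W = 0.450×601.74 = 270.78 kg/min.

270.8 kg/min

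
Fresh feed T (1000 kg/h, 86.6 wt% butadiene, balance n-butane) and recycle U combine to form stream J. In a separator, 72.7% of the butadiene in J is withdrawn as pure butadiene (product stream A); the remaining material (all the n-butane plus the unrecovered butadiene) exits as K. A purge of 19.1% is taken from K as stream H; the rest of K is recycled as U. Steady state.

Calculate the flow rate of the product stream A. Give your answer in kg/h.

butadiene in J: m_A = 1000×0.866 + (1−0.191)·(1−0.727)·m_A, so m_A = 866/0.7791 = 1111.5 kg/h.
Product A = 0.727×1111.5 = 808.04 kg/h.

808 kg/h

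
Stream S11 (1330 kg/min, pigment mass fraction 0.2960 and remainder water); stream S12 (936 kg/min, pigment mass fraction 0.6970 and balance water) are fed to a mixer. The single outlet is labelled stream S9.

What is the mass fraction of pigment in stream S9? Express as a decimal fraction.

Total flow out = 1330 + 936 = 2266 kg/min.
pigment in = 1330×0.296 + 936×0.697 = 1046.1 kg/min.
pigment mass fraction in S9 = 1046.1/2266 = 0.4616.

0.4616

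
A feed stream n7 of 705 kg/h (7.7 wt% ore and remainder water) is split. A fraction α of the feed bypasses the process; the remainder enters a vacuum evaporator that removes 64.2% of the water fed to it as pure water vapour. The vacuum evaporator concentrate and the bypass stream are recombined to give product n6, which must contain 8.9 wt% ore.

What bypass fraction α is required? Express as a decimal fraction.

0.772

All 705×0.077 = 54.285 kg/h of ore reaches n6, so n6 = 54.285/0.089 = 609.94 kg/h and vapour = 95.056 kg/h.
The evaporator receives (1−α)·705 of feed at 0.923 water and removes 0.642 of that water:
0.642×0.923×(1−α)×705 = 95.056
(1−α) = 95.056/417.76 = 0.2275;  α = 0.7725.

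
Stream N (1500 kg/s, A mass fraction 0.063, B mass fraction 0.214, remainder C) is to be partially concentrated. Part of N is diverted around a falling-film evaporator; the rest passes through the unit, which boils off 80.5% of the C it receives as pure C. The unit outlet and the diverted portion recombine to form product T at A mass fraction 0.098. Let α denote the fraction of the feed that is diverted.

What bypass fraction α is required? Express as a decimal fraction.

0.386

All 1500×0.063 = 94.5 kg/s of A reaches T, so T = 94.5/0.098 = 964.29 kg/s and vapour = 535.71 kg/s.
The evaporator receives (1−α)·1500 of feed at 0.723 C and removes 0.805 of that C:
0.805×0.723×(1−α)×1500 = 535.71
(1−α) = 535.71/873.02 = 0.6136;  α = 0.3864.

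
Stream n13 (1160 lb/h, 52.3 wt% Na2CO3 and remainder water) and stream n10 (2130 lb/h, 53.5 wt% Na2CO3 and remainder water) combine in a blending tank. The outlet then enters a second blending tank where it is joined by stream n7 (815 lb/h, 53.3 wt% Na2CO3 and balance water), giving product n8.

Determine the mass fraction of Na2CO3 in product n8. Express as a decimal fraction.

Overall, product flow = 4105 lb/h.
Na2CO3 in = 1160×0.523 + 2130×0.535 + 815×0.533 = 2180.6 lb/h.
Na2CO3 fraction in n8 = 0.531.

0.531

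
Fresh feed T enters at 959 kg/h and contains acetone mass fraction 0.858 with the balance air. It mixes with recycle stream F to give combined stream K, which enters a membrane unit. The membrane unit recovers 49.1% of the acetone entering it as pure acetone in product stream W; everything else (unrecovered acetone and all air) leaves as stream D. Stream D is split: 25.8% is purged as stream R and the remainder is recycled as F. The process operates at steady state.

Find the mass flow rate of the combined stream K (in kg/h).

1850 kg/h

air enters only via T and leaves only via the purge: 959×0.142 = 0.258×(air in D), and the membrane unit passes all air, so air in K = air in D = 527.82 kg/h.
acetone in K: m_A = 959×0.858 + (1−0.258)·(1−0.491)·m_A, so m_A = 822.82/0.6223 = 1322.2 kg/h.
K = 1322.2 + 527.82 = 1850 kg/h.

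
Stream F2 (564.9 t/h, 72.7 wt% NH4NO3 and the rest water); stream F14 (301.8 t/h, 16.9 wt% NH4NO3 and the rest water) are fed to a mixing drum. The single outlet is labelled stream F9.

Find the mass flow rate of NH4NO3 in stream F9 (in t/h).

NH4NO3 out = NH4NO3 in = 564.9×0.727 + 301.8×0.169 = 461.69 t/h.

461.7 t/h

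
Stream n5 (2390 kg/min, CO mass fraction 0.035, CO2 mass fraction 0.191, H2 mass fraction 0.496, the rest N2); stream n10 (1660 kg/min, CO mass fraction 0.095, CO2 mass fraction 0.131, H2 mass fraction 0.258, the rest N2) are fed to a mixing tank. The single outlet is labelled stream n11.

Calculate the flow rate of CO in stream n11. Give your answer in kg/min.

241.3 kg/min

CO out = CO in = 2390×0.035 + 1660×0.095 = 241.35 kg/min.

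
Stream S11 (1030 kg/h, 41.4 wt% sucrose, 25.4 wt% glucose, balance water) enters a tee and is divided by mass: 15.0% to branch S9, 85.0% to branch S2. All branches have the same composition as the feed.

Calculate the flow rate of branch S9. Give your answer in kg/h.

154.5 kg/h

Branch S9 flow = 0.150×1030 = 154.5 kg/h.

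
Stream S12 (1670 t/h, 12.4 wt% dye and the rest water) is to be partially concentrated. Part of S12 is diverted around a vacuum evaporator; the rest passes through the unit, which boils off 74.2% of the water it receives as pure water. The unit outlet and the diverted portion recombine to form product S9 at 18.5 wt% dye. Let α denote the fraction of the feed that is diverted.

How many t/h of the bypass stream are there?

822.8 t/h

All 1670×0.124 = 207.08 t/h of dye reaches S9, so S9 = 207.08/0.185 = 1119.4 t/h and vapour = 550.65 t/h.
The evaporator receives (1−α)·1670 of feed at 0.876 water and removes 0.742 of that water:
0.742×0.876×(1−α)×1670 = 550.65
(1−α) = 550.65/1085.5 = 0.5073;  α = 0.4927.
Bypass flow = 0.4927×1670 = 822.84 t/h.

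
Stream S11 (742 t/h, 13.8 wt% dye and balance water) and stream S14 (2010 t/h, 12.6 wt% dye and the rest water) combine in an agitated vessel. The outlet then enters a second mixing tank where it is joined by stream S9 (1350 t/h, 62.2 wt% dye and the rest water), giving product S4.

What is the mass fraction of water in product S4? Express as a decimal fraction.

Overall, product flow = 4102 t/h.
water in = 742×0.862 + 2010×0.874 + 1350×0.378 = 2906.6 t/h.
water fraction in S4 = 0.709.

0.709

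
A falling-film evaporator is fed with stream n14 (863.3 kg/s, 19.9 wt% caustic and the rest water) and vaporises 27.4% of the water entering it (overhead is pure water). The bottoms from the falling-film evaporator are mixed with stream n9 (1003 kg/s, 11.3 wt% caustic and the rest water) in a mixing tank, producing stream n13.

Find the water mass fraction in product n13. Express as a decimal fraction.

0.8300

Vapour removed = 0.274×0.801×863.3 = 189.47 kg/s; concentrate = 673.83 kg/s.
water reaching the mixer = 502.03 (from concentrate) + 1003×0.887 = 1391.7 kg/s.
Product flow = 673.83 + 1003 = 1676.8 kg/s; water fraction = 0.8300.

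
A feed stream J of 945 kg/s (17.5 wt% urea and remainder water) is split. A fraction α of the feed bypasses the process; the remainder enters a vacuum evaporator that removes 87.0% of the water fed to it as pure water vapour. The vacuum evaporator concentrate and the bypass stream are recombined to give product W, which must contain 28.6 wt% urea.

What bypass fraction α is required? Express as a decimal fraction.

0.459

All 945×0.175 = 165.38 kg/s of urea reaches W, so W = 165.38/0.286 = 578.23 kg/s and vapour = 366.77 kg/s.
The evaporator receives (1−α)·945 of feed at 0.825 water and removes 0.870 of that water:
0.870×0.825×(1−α)×945 = 366.77
(1−α) = 366.77/678.27 = 0.5407;  α = 0.4593.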